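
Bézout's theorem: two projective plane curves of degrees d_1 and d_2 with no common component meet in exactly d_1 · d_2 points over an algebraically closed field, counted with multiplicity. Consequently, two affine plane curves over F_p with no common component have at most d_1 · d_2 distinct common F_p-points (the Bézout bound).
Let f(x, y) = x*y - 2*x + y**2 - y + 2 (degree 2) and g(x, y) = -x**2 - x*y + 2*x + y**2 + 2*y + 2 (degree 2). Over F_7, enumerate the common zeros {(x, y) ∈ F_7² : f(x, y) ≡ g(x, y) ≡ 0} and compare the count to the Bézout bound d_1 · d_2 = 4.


Common zeros: ∅; count = 0; Bézout bound = 4.

deg(f) = 2, deg(g) = 2, so Bézout bound = 4.
Scan x ∈ F_7. For each x, list the y ∈ F_7 with f(x, y) ≡ 0 and those with g(x, y) ≡ 0 (mod 7); the common zeros in that column are the intersection.
  x = 0: f ≡ 0 at y ∈ {4}; g ≡ 0 at y ∈ ∅; common: ∅.
  x = 1: f ≡ 0 at y ∈ {0}; g ≡ 0 at y ∈ ∅; common: ∅.
  x = 2: f ≡ 0 at y ∈ {1, 5}; g ≡ 0 at y ∈ ∅; common: ∅.
  x = 3: f ≡ 0 at y ∈ ∅; g ≡ 0 at y ∈ ∅; common: ∅.
  x = 4: f ≡ 0 at y ∈ ∅; g ≡ 0 at y ∈ {1}; common: ∅.
  x = 5: f ≡ 0 at y ∈ ∅; g ≡ 0 at y ∈ ∅; common: ∅.
  x = 6: f ≡ 0 at y ∈ {3, 6}; g ≡ 0 at y ∈ ∅; common: ∅.
Collecting: common zeros = ∅, so the count is 0.
Comparison with the Bézout bound: 0 ≤ 4 = deg(f)·deg(g), as expected for curves with no common component (the affine F_7-count falls short of the bound because intersections may lie at infinity, over extension fields, or carry multiplicity).


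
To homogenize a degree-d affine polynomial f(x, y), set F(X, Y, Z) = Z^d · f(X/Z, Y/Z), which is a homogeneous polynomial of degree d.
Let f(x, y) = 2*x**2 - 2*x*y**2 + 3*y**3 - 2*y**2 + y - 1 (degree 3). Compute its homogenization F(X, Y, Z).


F(X, Y, Z) = 2*X**2*Z - 2*X*Y**2 + 3*Y**3 - 2*Y**2*Z + Y*Z**2 - Z**3

deg(f) = 3.
Substitute x = X/Z, y = Y/Z into f, then multiply by Z^3.
  monomial 2·x^2·y^0 ↦ 2·X^2·Y^0·Z^1.
  monomial -2·x^1·y^2 ↦ -2·X^1·Y^2·Z^0.
  monomial 3·x^0·y^3 ↦ 3·X^0·Y^3·Z^0.
  monomial -2·x^0·y^2 ↦ -2·X^0·Y^2·Z^1.
  monomial 1·x^0·y^1 ↦ 1·X^0·Y^1·Z^2.
  monomial -1·x^0·y^0 ↦ -1·X^0·Y^0·Z^3.
Collecting: F(X, Y, Z) = 2*X**2*Z - 2*X*Y**2 + 3*Y**3 - 2*Y**2*Z + Y*Z**2 - Z**3.


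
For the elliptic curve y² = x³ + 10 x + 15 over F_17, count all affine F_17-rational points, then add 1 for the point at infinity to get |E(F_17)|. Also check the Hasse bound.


Affine points = {(0, 7), (0, 10), (1, 3), (1, 14), (2, 3), (2, 14), (3, 2), (3, 15), (4, 0), (6, 6), (6, 11), (9, 1), (9, 16), (13, 8), (13, 9), (14, 3), (14, 14), (15, 2), (15, 15), (16, 2), (16, 15)}; affine count = 21; |E(F_17)| = 22.

Discriminant check: Δ ∝ 4a³ + 27b² = 4·10³ + 27·15² = 4·1000 + 27·225 ≡ 11 (mod 17). Nonzero ⇒ E is nonsingular.
For each x ∈ F_17, compute rhs = x³ + 10·x + 15 mod 17, then count y ∈ F_17 with y² ≡ rhs.
  x = 0: rhs = 15, matching y values: 7, 10 (2 points).
  x = 1: rhs = 9, matching y values: 3, 14 (2 points).
  x = 2: rhs = 9, matching y values: 3, 14 (2 points).
  x = 3: rhs = 4, matching y values: 2, 15 (2 points).
  x = 4: rhs = 0, matching y values: 0 (1 points).
  x = 5: rhs = 3, matching y values: none (0 points).
  x = 6: rhs = 2, matching y values: 6, 11 (2 points).
  x = 7: rhs = 3, matching y values: none (0 points).
  x = 8: rhs = 12, matching y values: none (0 points).
  x = 9: rhs = 1, matching y values: 1, 16 (2 points).
  x = 10: rhs = 10, matching y values: none (0 points).
  x = 11: rhs = 11, matching y values: none (0 points).
  x = 12: rhs = 10, matching y values: none (0 points).
  x = 13: rhs = 13, matching y values: 8, 9 (2 points).
  x = 14: rhs = 9, matching y values: 3, 14 (2 points).
  x = 15: rhs = 4, matching y values: 2, 15 (2 points).
  x = 16: rhs = 4, matching y values: 2, 15 (2 points).
Total affine count: 21.
Full point count |E(F_17)| = 21 + 1 = 22.
Hasse bound: |22 − (17+1)| = |4| = 4 ≤ 2√17 ≈ 8.2462 ✓.


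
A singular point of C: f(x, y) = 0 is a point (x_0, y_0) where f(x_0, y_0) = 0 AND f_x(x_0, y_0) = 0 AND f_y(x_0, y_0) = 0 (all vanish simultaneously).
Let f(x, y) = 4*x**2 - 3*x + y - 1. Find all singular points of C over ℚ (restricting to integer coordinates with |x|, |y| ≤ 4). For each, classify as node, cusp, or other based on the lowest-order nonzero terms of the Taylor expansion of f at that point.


No singular points in the scanned grid; C is smooth there.

Compute partial derivatives:
  f_x = 8*x - 3.
  f_y = 1.
f_y = 1 is a nonzero constant, so f_y never vanishes: no point (x, y) can satisfy f = f_x = f_y = 0. In particular no (x, y) ∈ {−4, ..., 4}² is singular; the curve is smooth.


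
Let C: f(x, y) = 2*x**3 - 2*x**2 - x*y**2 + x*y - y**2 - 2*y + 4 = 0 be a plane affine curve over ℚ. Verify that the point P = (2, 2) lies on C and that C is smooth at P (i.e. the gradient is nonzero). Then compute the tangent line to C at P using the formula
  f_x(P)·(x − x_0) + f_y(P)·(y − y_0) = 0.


Tangent line at P: 14*x - 12*y - 4 = 0.

Step 1: f(2, 2) = 0, so P lies on C.
Step 2: partial derivatives
  f_x(x, y) = 6*x**2 - 4*x - y**2 + y, f_y(x, y) = -2*x*y + x - 2*y - 2.
  f_x(P) = 14, f_y(P) = -12 (gradient nonzero, so P is smooth).
Step 3: tangent line at P: 14·(x − 2) + -12·(y − 2) = 0.
Expanding: 14*x - 12*y - 4 = 0.


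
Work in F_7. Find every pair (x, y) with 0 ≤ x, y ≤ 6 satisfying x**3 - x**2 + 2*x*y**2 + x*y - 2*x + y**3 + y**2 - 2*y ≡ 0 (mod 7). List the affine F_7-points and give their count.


Affine F_7-points: {(0, 0), (0, 1), (0, 5), (1, 3), (2, 0), (2, 2), (3, 1), (3, 3), (4, 3), (5, 1), (6, 0)}; count = 11.

For each of the 49 pairs (x, y) ∈ F_7², evaluate f(x, y) mod 7. Record the zeros.
  x = 0: [0↦0, 1↦0, 2↦1, 3↦2, 4↦2, 5↦0, 6↦2]  zeros at y ∈ {0, 1, 5}
  x = 1: [0↦5, 1↦1, 2↦2, 3↦0, 4↦1, 5↦4, 6↦1]  zeros at y ∈ {3}
  x = 2: [0↦0, 1↦6, 2↦0, 3↦2, 4↦4, 5↦5, 6↦4]  zeros at y ∈ {0, 2}
  x = 3: [0↦5, 1↦0, 2↦1, 3↦0, 4↦3, 5↦2, 6↦3]  zeros at y ∈ {1, 3}
  x = 4: [0↦5, 1↦3, 2↦4, 3↦0, 4↦4, 5↦1, 6↦4]  zeros at y ∈ {3}
  x = 5: [0↦6, 1↦0, 2↦1, 3↦1, 4↦6, 5↦1, 6↦6]  zeros at y ∈ {1}
  x = 6: [0↦0, 1↦4, 2↦5, 3↦2, 4↦1, 5↦1, 6↦1]  zeros at y ∈ {0}
Collecting zeros: affine points = {(0, 0), (0, 1), (0, 5), (1, 3), (2, 0), (2, 2), (3, 1), (3, 3), (4, 3), (5, 1), (6, 0)}.
Total count |C(F_7)_aff| = 11.


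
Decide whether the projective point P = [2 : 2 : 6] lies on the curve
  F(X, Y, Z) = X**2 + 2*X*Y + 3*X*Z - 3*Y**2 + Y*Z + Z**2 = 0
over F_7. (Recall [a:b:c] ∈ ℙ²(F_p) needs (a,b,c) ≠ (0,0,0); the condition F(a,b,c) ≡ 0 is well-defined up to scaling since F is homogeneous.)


F(2,2,6) ≡ 0 (mod 7); P is on the curve.

Evaluate F(2, 2, 6) term-by-term (mod 7).
  X**2 ↦ 1·4·1·1 = 4
  2*X*Y ↦ 2·2·2·1 = 8
  3*X*Z ↦ 3·2·1·6 = 36
  -3*Y**2 ↦ -3·1·4·1 = -12
  Y*Z ↦ 1·1·2·6 = 12
  Z**2 ↦ 1·1·1·36 = 36
Sum: F(2, 2, 6) = (4) + (8) + (36) + (-12) + (12) + (36) = 84.
Reducing mod 7: 84 ≡ 0 (mod 7).
Since F(a, b, c) ≡ 0 (mod 7), P lies on the curve.


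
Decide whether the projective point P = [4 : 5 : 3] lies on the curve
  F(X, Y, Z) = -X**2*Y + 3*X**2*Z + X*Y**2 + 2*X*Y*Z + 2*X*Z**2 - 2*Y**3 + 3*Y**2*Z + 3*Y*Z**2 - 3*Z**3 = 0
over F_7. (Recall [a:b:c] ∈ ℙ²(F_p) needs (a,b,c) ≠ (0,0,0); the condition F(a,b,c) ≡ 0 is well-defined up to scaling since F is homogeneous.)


F(4,5,3) ≡ 0 (mod 7); P is on the curve.

Evaluate F(4, 5, 3) term-by-term (mod 7).
  -X**2*Y ↦ -1·16·5·1 = -80
  3*X**2*Z ↦ 3·16·1·3 = 144
  X*Y**2 ↦ 1·4·25·1 = 100
  2*X*Y*Z ↦ 2·4·5·3 = 120
  2*X*Z**2 ↦ 2·4·1·9 = 72
  -2*Y**3 ↦ -2·1·125·1 = -250
  3*Y**2*Z ↦ 3·1·25·3 = 225
  3*Y*Z**2 ↦ 3·1·5·9 = 135
  -3*Z**3 ↦ -3·1·1·27 = -81
Sum: F(4, 5, 3) = (-80) + (144) + (100) + (120) + (72) + (-250) + (225) + (135) + (-81) = 385.
Reducing mod 7: 385 ≡ 0 (mod 7).
Since F(a, b, c) ≡ 0 (mod 7), P lies on the curve.


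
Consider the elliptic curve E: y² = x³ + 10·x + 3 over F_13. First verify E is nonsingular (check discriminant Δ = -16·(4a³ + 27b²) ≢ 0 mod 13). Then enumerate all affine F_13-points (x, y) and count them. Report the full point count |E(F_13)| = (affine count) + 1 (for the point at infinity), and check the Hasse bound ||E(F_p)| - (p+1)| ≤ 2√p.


Affine points = {(0, 4), (0, 9), (1, 1), (1, 12), (4, 4), (4, 9), (5, 3), (5, 10), (7, 0), (8, 6), (8, 7), (9, 4), (9, 9), (11, 1), (11, 12)}; affine count = 15; |E(F_13)| = 16.

Discriminant check: Δ ∝ 4a³ + 27b² = 4·10³ + 27·3² = 4·1000 + 27·9 ≡ 5 (mod 13). Nonzero ⇒ E is nonsingular.
For each x ∈ F_13, compute rhs = x³ + 10·x + 3 mod 13, then count y ∈ F_13 with y² ≡ rhs.
  x = 0: rhs = 3, matching y values: 4, 9 (2 points).
  x = 1: rhs = 1, matching y values: 1, 12 (2 points).
  x = 2: rhs = 5, matching y values: none (0 points).
  x = 3: rhs = 8, matching y values: none (0 points).
  x = 4: rhs = 3, matching y values: 4, 9 (2 points).
  x = 5: rhs = 9, matching y values: 3, 10 (2 points).
  x = 6: rhs = 6, matching y values: none (0 points).
  x = 7: rhs = 0, matching y values: 0 (1 points).
  x = 8: rhs = 10, matching y values: 6, 7 (2 points).
  x = 9: rhs = 3, matching y values: 4, 9 (2 points).
  x = 10: rhs = 11, matching y values: none (0 points).
  x = 11: rhs = 1, matching y values: 1, 12 (2 points).
  x = 12: rhs = 5, matching y values: none (0 points).
Total affine count: 15.
Full point count |E(F_13)| = 15 + 1 = 16.
Hasse bound: |16 − (13+1)| = |2| = 2 ≤ 2√13 ≈ 7.2111 ✓.


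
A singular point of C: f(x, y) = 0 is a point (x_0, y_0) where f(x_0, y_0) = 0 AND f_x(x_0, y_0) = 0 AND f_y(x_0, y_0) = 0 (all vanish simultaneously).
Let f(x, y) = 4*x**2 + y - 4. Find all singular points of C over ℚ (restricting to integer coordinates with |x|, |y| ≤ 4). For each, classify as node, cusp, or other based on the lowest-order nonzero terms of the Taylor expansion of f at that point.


No singular points in the scanned grid; C is smooth there.

Compute partial derivatives:
  f_x = 8*x.
  f_y = 1.
f_y = 1 is a nonzero constant, so f_y never vanishes: no point (x, y) can satisfy f = f_x = f_y = 0. In particular no (x, y) ∈ {−4, ..., 4}² is singular; the curve is smooth.


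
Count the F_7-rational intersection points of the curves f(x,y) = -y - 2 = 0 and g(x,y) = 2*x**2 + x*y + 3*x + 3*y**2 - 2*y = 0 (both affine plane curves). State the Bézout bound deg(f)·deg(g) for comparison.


Common zeros: ∅; count = 0; Bézout bound = 2.

deg(f) = 1, deg(g) = 2, so Bézout bound = 2.
Scan x ∈ F_7. For each x, list the y ∈ F_7 with f(x, y) ≡ 0 and those with g(x, y) ≡ 0 (mod 7); the common zeros in that column are the intersection.
  x = 0: f ≡ 0 at y ∈ {5}; g ≡ 0 at y ∈ {0, 3}; common: ∅.
  x = 1: f ≡ 0 at y ∈ {5}; g ≡ 0 at y ∈ {1, 4}; common: ∅.
  x = 2: f ≡ 0 at y ∈ {5}; g ≡ 0 at y ∈ {0}; common: ∅.
  x = 3: f ≡ 0 at y ∈ {5}; g ≡ 0 at y ∈ ∅; common: ∅.
  x = 4: f ≡ 0 at y ∈ {5}; g ≡ 0 at y ∈ {1, 3}; common: ∅.
  x = 5: f ≡ 0 at y ∈ {5}; g ≡ 0 at y ∈ ∅; common: ∅.
  x = 6: f ≡ 0 at y ∈ {5}; g ≡ 0 at y ∈ {4}; common: ∅.
Collecting: common zeros = ∅, so the count is 0.
Comparison with the Bézout bound: 0 ≤ 2 = deg(f)·deg(g), as expected for curves with no common component (the affine F_7-count falls short of the bound because intersections may lie at infinity, over extension fields, or carry multiplicity).


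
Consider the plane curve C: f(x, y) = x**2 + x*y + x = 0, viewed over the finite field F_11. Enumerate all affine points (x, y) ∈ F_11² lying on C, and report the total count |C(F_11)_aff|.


Affine F_11-points: {(0, 0), (0, 1), (0, 2), (0, 3), (0, 4), (0, 5), (0, 6), (0, 7), (0, 8), (0, 9), (0, 10), (1, 9), (2, 8), (3, 7), (4, 6), (5, 5), (6, 4), (7, 3), (8, 2), (9, 1), (10, 0)}; count = 21.

For each of the 121 pairs (x, y) ∈ F_11², evaluate f(x, y) mod 11. Record the zeros.
  x = 0: [0↦0, 1↦0, 2↦0, 3↦0, 4↦0, 5↦0, 6↦0, 7↦0, 8↦0, 9↦0, 10↦0]  zeros at y ∈ {0, 1, 2, 3, 4, 5, 6, 7, 8, 9, 10}
  x = 1: [0↦2, 1↦3, 2↦4, 3↦5, 4↦6, 5↦7, 6↦8, 7↦9, 8↦10, 9↦0, 10↦1]  zeros at y ∈ {9}
  x = 2: [0↦6, 1↦8, 2↦10, 3↦1, 4↦3, 5↦5, 6↦7, 7↦9, 8↦0, 9↦2, 10↦4]  zeros at y ∈ {8}
  x = 3: [0↦1, 1↦4, 2↦7, 3↦10, 4↦2, 5↦5, 6↦8, 7↦0, 8↦3, 9↦6, 10↦9]  zeros at y ∈ {7}
  x = 4: [0↦9, 1↦2, 2↦6, 3↦10, 4↦3, 5↦7, 6↦0, 7↦4, 8↦8, 9↦1, 10↦5]  zeros at y ∈ {6}
  x = 5: [0↦8, 1↦2, 2↦7, 3↦1, 4↦6, 5↦0, 6↦5, 7↦10, 8↦4, 9↦9, 10↦3]  zeros at y ∈ {5}
  x = 6: [0↦9, 1↦4, 2↦10, 3↦5, 4↦0, 5↦6, 6↦1, 7↦7, 8↦2, 9↦8, 10↦3]  zeros at y ∈ {4}
  x = 7: [0↦1, 1↦8, 2↦4, 3↦0, 4↦7, 5↦3, 6↦10, 7↦6, 8↦2, 9↦9, 10↦5]  zeros at y ∈ {3}
  x = 8: [0↦6, 1↦3, 2↦0, 3↦8, 4↦5, 5↦2, 6↦10, 7↦7, 8↦4, 9↦1, 10↦9]  zeros at y ∈ {2}
  x = 9: [0↦2, 1↦0, 2↦9, 3↦7, 4↦5, 5↦3, 6↦1, 7↦10, 8↦8, 9↦6, 10↦4]  zeros at y ∈ {1}
  x = 10: [0↦0, 1↦10, 2↦9, 3↦8, 4↦7, 5↦6, 6↦5, 7↦4, 8↦3, 9↦2, 10↦1]  zeros at y ∈ {0}
Collecting zeros: affine points = {(0, 0), (0, 1), (0, 2), (0, 3), (0, 4), (0, 5), (0, 6), (0, 7), (0, 8), (0, 9), (0, 10), (1, 9), (2, 8), (3, 7), (4, 6), (5, 5), (6, 4), (7, 3), (8, 2), (9, 1), (10, 0)}.
Total count |C(F_11)_aff| = 21.


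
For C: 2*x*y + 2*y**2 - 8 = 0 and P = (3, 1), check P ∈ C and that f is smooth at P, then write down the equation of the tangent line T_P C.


Tangent line at P: 2*x + 10*y - 16 = 0.

Step 1: f(3, 1) = 0, so P lies on C.
Step 2: partial derivatives
  f_x(x, y) = 2*y, f_y(x, y) = 2*x + 4*y.
  f_x(P) = 2, f_y(P) = 10 (gradient nonzero, so P is smooth).
Step 3: tangent line at P: 2·(x − 3) + 10·(y − 1) = 0.
Expanding: 2*x + 10*y - 16 = 0.


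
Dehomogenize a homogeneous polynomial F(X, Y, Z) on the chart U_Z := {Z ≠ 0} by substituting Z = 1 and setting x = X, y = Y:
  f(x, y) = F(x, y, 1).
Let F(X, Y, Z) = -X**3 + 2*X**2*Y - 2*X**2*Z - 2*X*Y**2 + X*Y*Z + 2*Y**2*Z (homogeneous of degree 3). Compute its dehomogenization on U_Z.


f(x, y) = -x**3 + 2*x**2*y - 2*x**2 - 2*x*y**2 + x*y + 2*y**2

On U_Z we set Z = 1. Each monomial c·X^i·Y^j·Z^k in F becomes c·x^i·y^j·1^k = c·x^i·y^j.
Substituting Z = 1: F(X, Y, 1) = -x**3 + 2*x**2*y - 2*x**2 - 2*x*y**2 + x*y + 2*y**2.
Note: deg(f) ≤ deg(F) = 3; strict inequality happens when F is divisible by Z (lost terms).


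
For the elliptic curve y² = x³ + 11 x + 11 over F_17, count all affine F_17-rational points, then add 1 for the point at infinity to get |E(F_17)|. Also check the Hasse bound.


Affine points = {(4, 0), (5, 2), (5, 15), (6, 2), (6, 15), (8, 4), (8, 13), (10, 4), (10, 13), (11, 1), (11, 16), (12, 1), (12, 16), (14, 6), (14, 11), (15, 7), (15, 10), (16, 4), (16, 13)}; affine count = 19; |E(F_17)| = 20.

Discriminant check: Δ ∝ 4a³ + 27b² = 4·11³ + 27·11² = 4·1331 + 27·121 ≡ 6 (mod 17). Nonzero ⇒ E is nonsingular.
For each x ∈ F_17, compute rhs = x³ + 11·x + 11 mod 17, then count y ∈ F_17 with y² ≡ rhs.
  x = 0: rhs = 11, matching y values: none (0 points).
  x = 1: rhs = 6, matching y values: none (0 points).
  x = 2: rhs = 7, matching y values: none (0 points).
  x = 3: rhs = 3, matching y values: none (0 points).
  x = 4: rhs = 0, matching y values: 0 (1 points).
  x = 5: rhs = 4, matching y values: 2, 15 (2 points).
  x = 6: rhs = 4, matching y values: 2, 15 (2 points).
  x = 7: rhs = 6, matching y values: none (0 points).
  x = 8: rhs = 16, matching y values: 4, 13 (2 points).
  x = 9: rhs = 6, matching y values: none (0 points).
  x = 10: rhs = 16, matching y values: 4, 13 (2 points).
  x = 11: rhs = 1, matching y values: 1, 16 (2 points).
  x = 12: rhs = 1, matching y values: 1, 16 (2 points).
  x = 13: rhs = 5, matching y values: none (0 points).
  x = 14: rhs = 2, matching y values: 6, 11 (2 points).
  x = 15: rhs = 15, matching y values: 7, 10 (2 points).
  x = 16: rhs = 16, matching y values: 4, 13 (2 points).
Total affine count: 19.
Full point count |E(F_17)| = 19 + 1 = 20.
Hasse bound: |20 − (17+1)| = |2| = 2 ≤ 2√17 ≈ 8.2462 ✓.


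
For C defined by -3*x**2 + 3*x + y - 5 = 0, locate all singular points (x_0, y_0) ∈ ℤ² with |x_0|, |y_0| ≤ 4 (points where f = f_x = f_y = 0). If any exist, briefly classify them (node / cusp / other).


No singular points in the scanned grid; C is smooth there.

Compute partial derivatives:
  f_x = 3 - 6*x.
  f_y = 1.
f_y = 1 is a nonzero constant, so f_y never vanishes: no point (x, y) can satisfy f = f_x = f_y = 0. In particular no (x, y) ∈ {−4, ..., 4}² is singular; the curve is smooth.


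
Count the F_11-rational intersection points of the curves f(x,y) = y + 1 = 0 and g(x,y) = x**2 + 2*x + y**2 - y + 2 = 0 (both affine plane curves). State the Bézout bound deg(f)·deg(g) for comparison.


Common zeros: ∅; count = 0; Bézout bound = 2.

deg(f) = 1, deg(g) = 2, so Bézout bound = 2.
Scan x ∈ F_11. For each x, list the y ∈ F_11 with f(x, y) ≡ 0 and those with g(x, y) ≡ 0 (mod 11); the common zeros in that column are the intersection.
  x = 0: f ≡ 0 at y ∈ {10}; g ≡ 0 at y ∈ {5, 7}; common: ∅.
  x = 1: f ≡ 0 at y ∈ {10}; g ≡ 0 at y ∈ {3, 9}; common: ∅.
  x = 2: f ≡ 0 at y ∈ {10}; g ≡ 0 at y ∈ {4, 8}; common: ∅.
  x = 3: f ≡ 0 at y ∈ {10}; g ≡ 0 at y ∈ ∅; common: ∅.
  x = 4: f ≡ 0 at y ∈ {10}; g ≡ 0 at y ∈ ∅; common: ∅.
  x = 5: f ≡ 0 at y ∈ {10}; g ≡ 0 at y ∈ ∅; common: ∅.
  x = 6: f ≡ 0 at y ∈ {10}; g ≡ 0 at y ∈ ∅; common: ∅.
  x = 7: f ≡ 0 at y ∈ {10}; g ≡ 0 at y ∈ {4, 8}; common: ∅.
  x = 8: f ≡ 0 at y ∈ {10}; g ≡ 0 at y ∈ {3, 9}; common: ∅.
  x = 9: f ≡ 0 at y ∈ {10}; g ≡ 0 at y ∈ {5, 7}; common: ∅.
  x = 10: f ≡ 0 at y ∈ {10}; g ≡ 0 at y ∈ ∅; common: ∅.
Collecting: common zeros = ∅, so the count is 0.
Comparison with the Bézout bound: 0 ≤ 2 = deg(f)·deg(g), as expected for curves with no common component (the affine F_11-count falls short of the bound because intersections may lie at infinity, over extension fields, or carry multiplicity).


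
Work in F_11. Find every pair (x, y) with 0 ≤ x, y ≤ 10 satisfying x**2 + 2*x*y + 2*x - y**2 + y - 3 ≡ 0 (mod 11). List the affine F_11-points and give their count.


Affine F_11-points: {(0, 6), (1, 0), (1, 3), (2, 2), (2, 3), (3, 2), (3, 5), (4, 10), (7, 5), (7, 10), (8, 0), (8, 6)}; count = 12.

For each of the 121 pairs (x, y) ∈ F_11², evaluate f(x, y) mod 11. Record the zeros.
  x = 0: [0↦8, 1↦8, 2↦6, 3↦2, 4↦7, 5↦10, 6↦0, 7↦10, 8↦7, 9↦2, 10↦6]  zeros at y ∈ {6}
  x = 1: [0↦0, 1↦2, 2↦2, 3↦0, 4↦7, 5↦1, 6↦4, 7↦5, 8↦4, 9↦1, 10↦7]  zeros at y ∈ {0, 3}
  x = 2: [0↦5, 1↦9, 2↦0, 3↦0, 4↦9, 5↦5, 6↦10, 7↦2, 8↦3, 9↦2, 10↦10]  zeros at y ∈ {2, 3}
  x = 3: [0↦1, 1↦7, 2↦0, 3↦2, 4↦2, 5↦0, 6↦7, 7↦1, 8↦4, 9↦5, 10↦4]  zeros at y ∈ {2, 5}
  x = 4: [0↦10, 1↦7, 2↦2, 3↦6, 4↦8, 5↦8, 6↦6, 7↦2, 8↦7, 9↦10, 10↦0]  zeros at y ∈ {10}
  x = 5: [0↦10, 1↦9, 2↦6, 3↦1, 4↦5, 5↦7, 6↦7, 7↦5, 8↦1, 9↦6, 10↦9]  zeros at y ∈ ∅
  x = 6: [0↦1, 1↦2, 2↦1, 3↦9, 4↦4, 5↦8, 6↦10, 7↦10, 8↦8, 9↦4, 10↦9]  zeros at y ∈ ∅
  x = 7: [0↦5, 1↦8, 2↦9, 3↦8, 4↦5, 5↦0, 6↦4, 7↦6, 8↦6, 9↦4, 10↦0]  zeros at y ∈ {5, 10}
  x = 8: [0↦0, 1↦5, 2↦8, 3↦9, 4↦8, 5↦5, 6↦0, 7↦4, 8↦6, 9↦6, 10↦4]  zeros at y ∈ {0, 6}
  x = 9: [0↦8, 1↦4, 2↦9, 3↦1, 4↦2, 5↦1, 6↦9, 7↦4, 8↦8, 9↦10, 10↦10]  zeros at y ∈ ∅
  x = 10: [0↦7, 1↦5, 2↦1, 3↦6, 4↦9, 5↦10, 6↦9, 7↦6, 8↦1, 9↦5, 10↦7]  zeros at y ∈ ∅
Collecting zeros: affine points = {(0, 6), (1, 0), (1, 3), (2, 2), (2, 3), (3, 2), (3, 5), (4, 10), (7, 5), (7, 10), (8, 0), (8, 6)}.
Total count |C(F_11)_aff| = 12.


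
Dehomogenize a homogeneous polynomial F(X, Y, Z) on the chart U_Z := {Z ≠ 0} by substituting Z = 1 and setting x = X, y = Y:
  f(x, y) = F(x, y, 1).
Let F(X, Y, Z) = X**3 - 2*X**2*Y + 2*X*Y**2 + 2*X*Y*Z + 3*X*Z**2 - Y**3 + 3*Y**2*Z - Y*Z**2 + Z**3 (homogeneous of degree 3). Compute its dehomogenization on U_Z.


f(x, y) = x**3 - 2*x**2*y + 2*x*y**2 + 2*x*y + 3*x - y**3 + 3*y**2 - y + 1

On U_Z we set Z = 1. Each monomial c·X^i·Y^j·Z^k in F becomes c·x^i·y^j·1^k = c·x^i·y^j.
Substituting Z = 1: F(X, Y, 1) = x**3 - 2*x**2*y + 2*x*y**2 + 2*x*y + 3*x - y**3 + 3*y**2 - y + 1.
Note: deg(f) ≤ deg(F) = 3; strict inequality happens when F is divisible by Z (lost terms).


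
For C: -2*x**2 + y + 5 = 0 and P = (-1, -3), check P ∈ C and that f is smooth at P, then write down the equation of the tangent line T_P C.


Tangent line at P: 4*x + y + 7 = 0.

Step 1: f(-1, -3) = 0, so P lies on C.
Step 2: partial derivatives
  f_x(x, y) = -4*x, f_y(x, y) = 1.
  f_x(P) = 4, f_y(P) = 1 (gradient nonzero, so P is smooth).
Step 3: tangent line at P: 4·(x − -1) + 1·(y − -3) = 0.
Expanding: 4*x + y + 7 = 0.


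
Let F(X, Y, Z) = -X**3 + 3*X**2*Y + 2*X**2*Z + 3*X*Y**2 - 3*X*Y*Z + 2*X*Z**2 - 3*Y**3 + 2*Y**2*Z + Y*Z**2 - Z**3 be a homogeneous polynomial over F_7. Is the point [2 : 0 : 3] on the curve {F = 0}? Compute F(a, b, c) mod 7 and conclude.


F(2,0,3) ≡ 4 (mod 7); P is NOT on the curve.

Evaluate F(2, 0, 3) term-by-term (mod 7).
  -X**3 ↦ -1·8·1·1 = -8
  3*X**2*Y ↦ 3·4·0·1 = 0
  2*X**2*Z ↦ 2·4·1·3 = 24
  3*X*Y**2 ↦ 3·2·0·1 = 0
  -3*X*Y*Z ↦ -3·2·0·3 = 0
  2*X*Z**2 ↦ 2·2·1·9 = 36
  -3*Y**3 ↦ -3·1·0·1 = 0
  2*Y**2*Z ↦ 2·1·0·3 = 0
  Y*Z**2 ↦ 1·1·0·9 = 0
  -Z**3 ↦ -1·1·1·27 = -27
Sum: F(2, 0, 3) = (-8) + (0) + (24) + (0) + (0) + (36) + (0) + (0) + (0) + (-27) = 25.
Reducing mod 7: 25 ≡ 4 (mod 7).
Since F(a, b, c) ≡ 4 ≠ 0 (mod 7), P does NOT lie on the curve.


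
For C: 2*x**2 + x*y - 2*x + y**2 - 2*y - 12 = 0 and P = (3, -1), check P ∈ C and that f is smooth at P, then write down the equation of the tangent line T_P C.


Tangent line at P: 9*x - y - 28 = 0.

Step 1: f(3, -1) = 0, so P lies on C.
Step 2: partial derivatives
  f_x(x, y) = 4*x + y - 2, f_y(x, y) = x + 2*y - 2.
  f_x(P) = 9, f_y(P) = -1 (gradient nonzero, so P is smooth).
Step 3: tangent line at P: 9·(x − 3) + -1·(y − -1) = 0.
Expanding: 9*x - y - 28 = 0.


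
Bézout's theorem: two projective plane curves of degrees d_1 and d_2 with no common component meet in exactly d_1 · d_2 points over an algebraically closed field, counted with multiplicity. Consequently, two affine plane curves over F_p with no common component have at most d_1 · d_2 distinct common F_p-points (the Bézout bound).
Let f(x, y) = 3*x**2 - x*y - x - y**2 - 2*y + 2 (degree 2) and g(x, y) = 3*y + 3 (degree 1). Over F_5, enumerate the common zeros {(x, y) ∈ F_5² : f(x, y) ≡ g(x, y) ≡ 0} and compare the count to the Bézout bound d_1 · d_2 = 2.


Common zeros: {(2, 4), (3, 4)}; count = 2; Bézout bound = 2.

deg(f) = 2, deg(g) = 1, so Bézout bound = 2.
Scan x ∈ F_5. For each x, list the y ∈ F_5 with f(x, y) ≡ 0 and those with g(x, y) ≡ 0 (mod 5); the common zeros in that column are the intersection.
  x = 0: f ≡ 0 at y ∈ ∅; g ≡ 0 at y ∈ {4}; common: ∅.
  x = 1: f ≡ 0 at y ∈ {1}; g ≡ 0 at y ∈ {4}; common: ∅.
  x = 2: f ≡ 0 at y ∈ {2, 4}; g ≡ 0 at y ∈ {4}; common: {4}.
  x = 3: f ≡ 0 at y ∈ {1, 4}; g ≡ 0 at y ∈ {4}; common: {4}.
  x = 4: f ≡ 0 at y ∈ {2}; g ≡ 0 at y ∈ {4}; common: ∅.
Collecting: common zeros = {(2, 4), (3, 4)}, so the count is 2.
Comparison with the Bézout bound: 2 ≤ 2 = deg(f)·deg(g), as expected for curves with no common component (the bound is attained).


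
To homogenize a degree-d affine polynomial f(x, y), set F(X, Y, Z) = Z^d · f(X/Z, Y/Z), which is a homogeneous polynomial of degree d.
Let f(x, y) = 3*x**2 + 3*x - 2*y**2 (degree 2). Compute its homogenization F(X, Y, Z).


F(X, Y, Z) = 3*X**2 + 3*X*Z - 2*Y**2

deg(f) = 2.
Substitute x = X/Z, y = Y/Z into f, then multiply by Z^2.
  monomial 3·x^2·y^0 ↦ 3·X^2·Y^0·Z^0.
  monomial 3·x^1·y^0 ↦ 3·X^1·Y^0·Z^1.
  monomial -2·x^0·y^2 ↦ -2·X^0·Y^2·Z^0.
Collecting: F(X, Y, Z) = 3*X**2 + 3*X*Z - 2*Y**2.


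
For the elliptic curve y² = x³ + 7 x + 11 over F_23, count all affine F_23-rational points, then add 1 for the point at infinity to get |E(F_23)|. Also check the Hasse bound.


Affine points = {(3, 6), (3, 17), (6, 4), (6, 19), (7, 9), (7, 14), (8, 2), (8, 21), (10, 0), (11, 4), (11, 19), (12, 11), (12, 12), (14, 1), (14, 22), (15, 8), (15, 15), (17, 11), (17, 12), (18, 9), (18, 14), (20, 3), (20, 20), (21, 9), (21, 14), (22, 7), (22, 16)}; affine count = 27; |E(F_23)| = 28.

Discriminant check: Δ ∝ 4a³ + 27b² = 4·7³ + 27·11² = 4·343 + 27·121 ≡ 16 (mod 23). Nonzero ⇒ E is nonsingular.
For each x ∈ F_23, compute rhs = x³ + 7·x + 11 mod 23, then count y ∈ F_23 with y² ≡ rhs.
  x = 0: rhs = 11, matching y values: none (0 points).
  x = 1: rhs = 19, matching y values: none (0 points).
  x = 2: rhs = 10, matching y values: none (0 points).
  x = 3: rhs = 13, matching y values: 6, 17 (2 points).
  x = 4: rhs = 11, matching y values: none (0 points).
  x = 5: rhs = 10, matching y values: none (0 points).
  x = 6: rhs = 16, matching y values: 4, 19 (2 points).
  x = 7: rhs = 12, matching y values: 9, 14 (2 points).
  x = 8: rhs = 4, matching y values: 2, 21 (2 points).
  x = 9: rhs = 21, matching y values: none (0 points).
  x = 10: rhs = 0, matching y values: 0 (1 points).
  x = 11: rhs = 16, matching y values: 4, 19 (2 points).
  x = 12: rhs = 6, matching y values: 11, 12 (2 points).
  x = 13: rhs = 22, matching y values: none (0 points).
  x = 14: rhs = 1, matching y values: 1, 22 (2 points).
  x = 15: rhs = 18, matching y values: 8, 15 (2 points).
  x = 16: rhs = 10, matching y values: none (0 points).
  x = 17: rhs = 6, matching y values: 11, 12 (2 points).
  x = 18: rhs = 12, matching y values: 9, 14 (2 points).
  x = 19: rhs = 11, matching y values: none (0 points).
  x = 20: rhs = 9, matching y values: 3, 20 (2 points).
  x = 21: rhs = 12, matching y values: 9, 14 (2 points).
  x = 22: rhs = 3, matching y values: 7, 16 (2 points).
Total affine count: 27.
Full point count |E(F_23)| = 27 + 1 = 28.
Hasse bound: |28 − (23+1)| = |4| = 4 ≤ 2√23 ≈ 9.5917 ✓.


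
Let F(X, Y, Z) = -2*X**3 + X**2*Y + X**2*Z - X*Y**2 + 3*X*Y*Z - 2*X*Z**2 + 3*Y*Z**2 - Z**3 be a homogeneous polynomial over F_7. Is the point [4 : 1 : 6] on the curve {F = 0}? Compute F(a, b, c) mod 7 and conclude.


F(4,1,6) ≡ 6 (mod 7); P is NOT on the curve.

Evaluate F(4, 1, 6) term-by-term (mod 7).
  -2*X**3 ↦ -2·64·1·1 = -128
  X**2*Y ↦ 1·16·1·1 = 16
  X**2*Z ↦ 1·16·1·6 = 96
  -X*Y**2 ↦ -1·4·1·1 = -4
  3*X*Y*Z ↦ 3·4·1·6 = 72
  -2*X*Z**2 ↦ -2·4·1·36 = -288
  3*Y*Z**2 ↦ 3·1·1·36 = 108
  -Z**3 ↦ -1·1·1·216 = -216
Sum: F(4, 1, 6) = (-128) + (16) + (96) + (-4) + (72) + (-288) + (108) + (-216) = -344.
Reducing mod 7: -344 ≡ 6 (mod 7).
Since F(a, b, c) ≡ 6 ≠ 0 (mod 7), P does NOT lie on the curve.


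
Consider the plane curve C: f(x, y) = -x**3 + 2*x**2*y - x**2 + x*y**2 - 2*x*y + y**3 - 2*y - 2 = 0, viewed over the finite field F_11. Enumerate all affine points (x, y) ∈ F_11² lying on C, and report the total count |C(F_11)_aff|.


Affine F_11-points: {(1, 7), (2, 6), (4, 1), (4, 5), (7, 4), (8, 5), (9, 1), (9, 2), (9, 10), (10, 1), (10, 3), (10, 8)}; count = 12.

For each of the 121 pairs (x, y) ∈ F_11², evaluate f(x, y) mod 11. Record the zeros.
  x = 0: [0↦9, 1↦8, 2↦2, 3↦8, 4↦10, 5↦3, 6↦4, 7↦8, 8↦10, 9↦5, 10↦10]  zeros at y ∈ ∅
  x = 1: [0↦7, 1↦7, 2↦4, 3↦4, 4↦2, 5↦4, 6↦5, 7↦0, 8↦6, 9↦7, 10↦9]  zeros at y ∈ {7}
  x = 2: [0↦8, 1↦2, 2↦6, 3↦4, 4↦2, 5↦6, 6↦0, 7↦1, 8↦4, 9↦4, 10↦7]  zeros at y ∈ {6}
  x = 3: [0↦6, 1↦9, 2↦2, 3↦2, 4↦4, 5↦3, 6↦5, 7↦5, 8↦9, 9↦1, 10↦9]  zeros at y ∈ ∅
  x = 4: [0↦6, 1↦0, 2↦8, 3↦3, 4↦2, 5↦0, 6↦3, 7↦6, 8↦4, 9↦3, 10↦9]  zeros at y ∈ {1, 5}
  x = 5: [0↦2, 1↦2, 2↦7, 3↦1, 4↦1, 5↦2, 6↦10, 7↦9, 8↦5, 9↦4, 10↦1]  zeros at y ∈ ∅
  x = 6: [0↦10, 1↦9, 2↦4, 3↦1, 4↦6, 5↦3, 6↦9, 7↦8, 8↦6, 9↦9, 10↦1]  zeros at y ∈ ∅
  x = 7: [0↦2, 1↦4, 2↦4, 3↦8, 4↦0, 5↦8, 6↦5, 7↦8, 8↦1, 9↦1, 10↦3]  zeros at y ∈ {4}
  x = 8: [0↦5, 1↦3, 2↦1, 3↦5, 4↦10, 5↦0, 6↦3, 7↦3, 8↦6, 9↦7, 10↦1]  zeros at y ∈ {5}
  x = 9: [0↦2, 1↦0, 2↦0, 3↦8, 4↦8, 5↦6, 6↦8, 7↦9, 8↦4, 9↦10, 10↦0]  zeros at y ∈ {1, 2, 10}
  x = 10: [0↦9, 1↦0, 2↦6, 3↦0, 4↦10, 5↦9, 6↦3, 7↦9, 8↦0, 9↦4, 10↦5]  zeros at y ∈ {1, 3, 8}
Collecting zeros: affine points = {(1, 7), (2, 6), (4, 1), (4, 5), (7, 4), (8, 5), (9, 1), (9, 2), (9, 10), (10, 1), (10, 3), (10, 8)}.
Total count |C(F_11)_aff| = 12.


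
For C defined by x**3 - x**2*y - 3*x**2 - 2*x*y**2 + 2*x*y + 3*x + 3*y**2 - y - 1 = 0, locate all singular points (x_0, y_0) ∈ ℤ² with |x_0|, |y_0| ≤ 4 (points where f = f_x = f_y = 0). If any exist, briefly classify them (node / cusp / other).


Singular points: {(1, 0)}; classification: cusp.

Compute partial derivatives:
  f_x = 3*x**2 - 2*x*y - 6*x - 2*y**2 + 2*y + 3.
  f_y = -x**2 - 4*x*y + 2*x + 6*y - 1.
Scan x_0 ∈ {−4, ..., 4}. For each x_0, f_y(x_0, y) is a polynomial in y; find its integer roots y ∈ {−4, ..., 4}, then test f_x and f at those candidates.
  x = -4: f_y(-4, y) = 22*y - 25; no integer root y with |y| ≤ 4.
  x = -3: f_y(-3, y) = 18*y - 16; no integer root y with |y| ≤ 4.
  x = -2: f_y(-2, y) = 14*y - 9; no integer root y with |y| ≤ 4.
  x = -1: f_y(-1, y) = 10*y - 4; no integer root y with |y| ≤ 4.
  x = 0: f_y(0, y) = 6*y - 1; no integer root y with |y| ≤ 4.
  x = 1: f_y(1, y) = 2*y; vanishes at y ∈ {0}. (1, 0): f_x = 0, f = 0 — SINGULAR.
  x = 2: f_y(2, y) = -2*y - 1; no integer root y with |y| ≤ 4.
  x = 3: f_y(3, y) = -6*y - 4; no integer root y with |y| ≤ 4.
  x = 4: f_y(4, y) = -10*y - 9; no integer root y with |y| ≤ 4.
Only singular point on the grid: (1, 0).
Classify: substitute x = 1 + u, y = 0 + v and expand: f = u**3 - u**2*v - 2*u*v**2 + v**2.
No constant or linear terms (consistent with a singular point). Quadratic part: v**2. Cubic part: u**3 - u**2*v - 2*u*v**2.
The quadratic part v**2 is a perfect square, so there is a single (double) tangent line v = 0, i.e. y = 0. Restricting the cubic part to that line (v = 0) leaves u**3 ≠ 0, so f is not divisible by v and the branch is v² ≈ -u**3 to lowest order — this is a cusp.
Classification: cusp.


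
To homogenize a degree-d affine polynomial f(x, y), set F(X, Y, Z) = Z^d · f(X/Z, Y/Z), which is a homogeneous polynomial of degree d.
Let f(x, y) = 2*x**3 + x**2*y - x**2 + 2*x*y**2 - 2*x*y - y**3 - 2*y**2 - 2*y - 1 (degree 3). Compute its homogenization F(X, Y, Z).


F(X, Y, Z) = 2*X**3 + X**2*Y - X**2*Z + 2*X*Y**2 - 2*X*Y*Z - Y**3 - 2*Y**2*Z - 2*Y*Z**2 - Z**3

deg(f) = 3.
Substitute x = X/Z, y = Y/Z into f, then multiply by Z^3.
  monomial 2·x^3·y^0 ↦ 2·X^3·Y^0·Z^0.
  monomial 1·x^2·y^1 ↦ 1·X^2·Y^1·Z^0.
  monomial -1·x^2·y^0 ↦ -1·X^2·Y^0·Z^1.
  monomial 2·x^1·y^2 ↦ 2·X^1·Y^2·Z^0.
  monomial -2·x^1·y^1 ↦ -2·X^1·Y^1·Z^1.
  monomial -1·x^0·y^3 ↦ -1·X^0·Y^3·Z^0.
  monomial -2·x^0·y^2 ↦ -2·X^0·Y^2·Z^1.
  monomial -2·x^0·y^1 ↦ -2·X^0·Y^1·Z^2.
  monomial -1·x^0·y^0 ↦ -1·X^0·Y^0·Z^3.
Collecting: F(X, Y, Z) = 2*X**3 + X**2*Y - X**2*Z + 2*X*Y**2 - 2*X*Y*Z - Y**3 - 2*Y**2*Z - 2*Y*Z**2 - Z**3.


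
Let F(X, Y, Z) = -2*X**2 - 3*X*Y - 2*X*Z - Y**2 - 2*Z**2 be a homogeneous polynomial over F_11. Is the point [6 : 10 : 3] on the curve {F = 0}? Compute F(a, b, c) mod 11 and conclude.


F(6,10,3) ≡ 1 (mod 11); P is NOT on the curve.

Evaluate F(6, 10, 3) term-by-term (mod 11).
  -2*X**2 ↦ -2·36·1·1 = -72
  -3*X*Y ↦ -3·6·10·1 = -180
  -2*X*Z ↦ -2·6·1·3 = -36
  -Y**2 ↦ -1·1·100·1 = -100
  -2*Z**2 ↦ -2·1·1·9 = -18
Sum: F(6, 10, 3) = (-72) + (-180) + (-36) + (-100) + (-18) = -406.
Reducing mod 11: -406 ≡ 1 (mod 11).
Since F(a, b, c) ≡ 1 ≠ 0 (mod 11), P does NOT lie on the curve.


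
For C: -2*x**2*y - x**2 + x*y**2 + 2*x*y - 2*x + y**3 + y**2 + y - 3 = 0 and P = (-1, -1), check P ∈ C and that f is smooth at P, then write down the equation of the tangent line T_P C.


Tangent line at P: -5*x - 5 = 0.

Step 1: f(-1, -1) = 0, so P lies on C.
Step 2: partial derivatives
  f_x(x, y) = -4*x*y - 2*x + y**2 + 2*y - 2, f_y(x, y) = -2*x**2 + 2*x*y + 2*x + 3*y**2 + 2*y + 1.
  f_x(P) = -5, f_y(P) = 0 (gradient nonzero, so P is smooth).
Step 3: tangent line at P: -5·(x − -1) + 0·(y − -1) = 0.
Expanding: -5*x - 5 = 0.


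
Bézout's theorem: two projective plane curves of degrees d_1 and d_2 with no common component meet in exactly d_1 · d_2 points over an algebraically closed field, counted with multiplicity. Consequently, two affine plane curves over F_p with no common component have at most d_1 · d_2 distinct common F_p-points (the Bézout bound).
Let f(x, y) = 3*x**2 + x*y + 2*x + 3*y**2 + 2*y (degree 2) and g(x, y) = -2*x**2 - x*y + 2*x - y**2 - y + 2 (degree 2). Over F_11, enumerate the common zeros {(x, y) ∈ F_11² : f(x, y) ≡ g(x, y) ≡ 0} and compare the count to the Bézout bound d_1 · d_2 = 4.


Common zeros: {(3, 2)}; count = 1; Bézout bound = 4.

deg(f) = 2, deg(g) = 2, so Bézout bound = 4.
Scan x ∈ F_11. For each x, list the y ∈ F_11 with f(x, y) ≡ 0 and those with g(x, y) ≡ 0 (mod 11); the common zeros in that column are the intersection.
  x = 0: f ≡ 0 at y ∈ {0, 3}; g ≡ 0 at y ∈ {1, 9}; common: ∅.
  x = 1: f ≡ 0 at y ∈ {1, 9}; g ≡ 0 at y ∈ {4, 5}; common: ∅.
  x = 2: f ≡ 0 at y ∈ {3}; g ≡ 0 at y ∈ {9, 10}; common: ∅.
  x = 3: f ≡ 0 at y ∈ {0, 2}; g ≡ 0 at y ∈ {2, 5}; common: {2}.
  x = 4: f ≡ 0 at y ∈ ∅; g ≡ 0 at y ∈ {0, 6}; common: ∅.
  x = 5: f ≡ 0 at y ∈ ∅; g ≡ 0 at y ∈ {6, 10}; common: ∅.
  x = 6: f ≡ 0 at y ∈ ∅; g ≡ 0 at y ∈ {1, 3}; common: ∅.
  x = 7: f ≡ 0 at y ∈ ∅; g ≡ 0 at y ∈ {7}; common: ∅.
  x = 8: f ≡ 0 at y ∈ ∅; g ≡ 0 at y ∈ {0, 2}; common: ∅.
  x = 9: f ≡ 0 at y ∈ {1, 10}; g ≡ 0 at y ∈ {4, 8}; common: ∅.
  x = 10: f ≡ 0 at y ∈ {9}; g ≡ 0 at y ∈ {3, 8}; common: ∅.
Collecting: common zeros = {(3, 2)}, so the count is 1.
Comparison with the Bézout bound: 1 ≤ 4 = deg(f)·deg(g), as expected for curves with no common component (the affine F_11-count falls short of the bound because intersections may lie at infinity, over extension fields, or carry multiplicity).


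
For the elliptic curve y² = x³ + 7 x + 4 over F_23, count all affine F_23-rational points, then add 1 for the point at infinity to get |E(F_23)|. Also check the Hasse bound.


Affine points = {(0, 2), (0, 21), (1, 9), (1, 14), (2, 7), (2, 16), (3, 11), (3, 12), (4, 2), (4, 21), (5, 7), (5, 16), (6, 3), (6, 20), (10, 4), (10, 19), (11, 3), (11, 20), (16, 7), (16, 16), (19, 2), (19, 21), (20, 5), (20, 18)}; affine count = 24; |E(F_23)| = 25.

Discriminant check: Δ ∝ 4a³ + 27b² = 4·7³ + 27·4² = 4·343 + 27·16 ≡ 10 (mod 23). Nonzero ⇒ E is nonsingular.
For each x ∈ F_23, compute rhs = x³ + 7·x + 4 mod 23, then count y ∈ F_23 with y² ≡ rhs.
  x = 0: rhs = 4, matching y values: 2, 21 (2 points).
  x = 1: rhs = 12, matching y values: 9, 14 (2 points).
  x = 2: rhs = 3, matching y values: 7, 16 (2 points).
  x = 3: rhs = 6, matching y values: 11, 12 (2 points).
  x = 4: rhs = 4, matching y values: 2, 21 (2 points).
  x = 5: rhs = 3, matching y values: 7, 16 (2 points).
  x = 6: rhs = 9, matching y values: 3, 20 (2 points).
  x = 7: rhs = 5, matching y values: none (0 points).
  x = 8: rhs = 20, matching y values: none (0 points).
  x = 9: rhs = 14, matching y values: none (0 points).
  x = 10: rhs = 16, matching y values: 4, 19 (2 points).
  x = 11: rhs = 9, matching y values: 3, 20 (2 points).
  x = 12: rhs = 22, matching y values: none (0 points).
  x = 13: rhs = 15, matching y values: none (0 points).
  x = 14: rhs = 17, matching y values: none (0 points).
  x = 15: rhs = 11, matching y values: none (0 points).
  x = 16: rhs = 3, matching y values: 7, 16 (2 points).
  x = 17: rhs = 22, matching y values: none (0 points).
  x = 18: rhs = 5, matching y values: none (0 points).
  x = 19: rhs = 4, matching y values: 2, 21 (2 points).
  x = 20: rhs = 2, matching y values: 5, 18 (2 points).
  x = 21: rhs = 5, matching y values: none (0 points).
  x = 22: rhs = 19, matching y values: none (0 points).
Total affine count: 24.
Full point count |E(F_23)| = 24 + 1 = 25.
Hasse bound: |25 − (23+1)| = |1| = 1 ≤ 2√23 ≈ 9.5917 ✓.


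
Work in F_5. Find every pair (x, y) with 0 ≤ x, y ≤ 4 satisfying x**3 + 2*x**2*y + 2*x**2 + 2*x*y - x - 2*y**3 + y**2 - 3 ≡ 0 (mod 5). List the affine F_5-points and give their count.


Affine F_5-points: {(0, 2), (0, 4), (1, 2), (3, 2)}; count = 4.

For each of the 25 pairs (x, y) ∈ F_5², evaluate f(x, y) mod 5. Record the zeros.
  x = 0: [0↦2, 1↦1, 2↦0, 3↦2, 4↦0]  zeros at y ∈ {2, 4}
  x = 1: [0↦4, 1↦2, 2↦0, 3↦1, 4↦3]  zeros at y ∈ {2}
  x = 2: [0↦1, 1↦2, 2↦3, 3↦2, 4↦2]  zeros at y ∈ ∅
  x = 3: [0↦4, 1↦2, 2↦0, 3↦1, 4↦3]  zeros at y ∈ {2}
  x = 4: [0↦4, 1↦3, 2↦2, 3↦4, 4↦2]  zeros at y ∈ ∅
Collecting zeros: affine points = {(0, 2), (0, 4), (1, 2), (3, 2)}.
Total count |C(F_5)_aff| = 4.


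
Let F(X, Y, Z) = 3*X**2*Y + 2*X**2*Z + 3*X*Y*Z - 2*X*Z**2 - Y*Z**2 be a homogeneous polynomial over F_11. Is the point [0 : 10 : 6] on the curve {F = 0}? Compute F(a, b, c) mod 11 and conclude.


F(0,10,6) ≡ 3 (mod 11); P is NOT on the curve.

Evaluate F(0, 10, 6) term-by-term (mod 11).
  3*X**2*Y ↦ 3·0·10·1 = 0
  2*X**2*Z ↦ 2·0·1·6 = 0
  3*X*Y*Z ↦ 3·0·10·6 = 0
  -2*X*Z**2 ↦ -2·0·1·36 = 0
  -Y*Z**2 ↦ -1·1·10·36 = -360
Sum: F(0, 10, 6) = (0) + (0) + (0) + (0) + (-360) = -360.
Reducing mod 11: -360 ≡ 3 (mod 11).
Since F(a, b, c) ≡ 3 ≠ 0 (mod 11), P does NOT lie on the curve.


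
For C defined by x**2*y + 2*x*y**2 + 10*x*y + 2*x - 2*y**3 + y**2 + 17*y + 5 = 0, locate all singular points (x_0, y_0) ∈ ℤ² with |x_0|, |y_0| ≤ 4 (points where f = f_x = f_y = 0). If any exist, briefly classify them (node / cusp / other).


Singular points: {(-3, -1)}; classification: node.

Compute partial derivatives:
  f_x = 2*x*y + 2*y**2 + 10*y + 2.
  f_y = x**2 + 4*x*y + 10*x - 6*y**2 + 2*y + 17.
Scan x_0 ∈ {−4, ..., 4}. For each x_0, f_y(x_0, y) is a polynomial in y; find its integer roots y ∈ {−4, ..., 4}, then test f_x and f at those candidates.
  x = -4: f_y(-4, y) = -6*y**2 - 14*y - 7; no integer root y with |y| ≤ 4.
  x = -3: f_y(-3, y) = -6*y**2 - 10*y - 4; vanishes at y ∈ {-1}. (-3, -1): f_x = 0, f = 0 — SINGULAR.
  x = -2: f_y(-2, y) = -6*y**2 - 6*y + 1; no integer root y with |y| ≤ 4.
  x = -1: f_y(-1, y) = -6*y**2 - 2*y + 8; vanishes at y ∈ {1}. (-1, 1): f_x = 12 ≠ 0.
  x = 0: f_y(0, y) = -6*y**2 + 2*y + 17; no integer root y with |y| ≤ 4.
  x = 1: f_y(1, y) = -6*y**2 + 6*y + 28; no integer root y with |y| ≤ 4.
  x = 2: f_y(2, y) = -6*y**2 + 10*y + 41; no integer root y with |y| ≤ 4.
  x = 3: f_y(3, y) = -6*y**2 + 14*y + 56; no integer root y with |y| ≤ 4.
  x = 4: f_y(4, y) = -6*y**2 + 18*y + 73; no integer root y with |y| ≤ 4.
Only singular point on the grid: (-3, -1).
Classify: substitute x = -3 + u, y = -1 + v and expand: f = u**2*v - u**2 + 2*u*v**2 - 2*v**3 + v**2.
No constant or linear terms (consistent with a singular point). Quadratic part: -u**2 + v**2. Cubic part: u**2*v + 2*u*v**2 - 2*v**3.
The quadratic part v**2 - u**2 = (v − u)(v + u) splits into two distinct linear factors, so there are two distinct tangent lines y − -1 = ±(x − -3) — this is a node (ordinary double point).
Classification: node.


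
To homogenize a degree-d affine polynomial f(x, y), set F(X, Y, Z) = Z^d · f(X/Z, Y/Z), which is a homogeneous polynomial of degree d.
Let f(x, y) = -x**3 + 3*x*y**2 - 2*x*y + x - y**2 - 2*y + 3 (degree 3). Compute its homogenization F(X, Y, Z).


F(X, Y, Z) = -X**3 + 3*X*Y**2 - 2*X*Y*Z + X*Z**2 - Y**2*Z - 2*Y*Z**2 + 3*Z**3

deg(f) = 3.
Substitute x = X/Z, y = Y/Z into f, then multiply by Z^3.
  monomial -1·x^3·y^0 ↦ -1·X^3·Y^0·Z^0.
  monomial 3·x^1·y^2 ↦ 3·X^1·Y^2·Z^0.
  monomial -2·x^1·y^1 ↦ -2·X^1·Y^1·Z^1.
  monomial 1·x^1·y^0 ↦ 1·X^1·Y^0·Z^2.
  monomial -1·x^0·y^2 ↦ -1·X^0·Y^2·Z^1.
  monomial -2·x^0·y^1 ↦ -2·X^0·Y^1·Z^2.
  monomial 3·x^0·y^0 ↦ 3·X^0·Y^0·Z^3.
Collecting: F(X, Y, Z) = -X**3 + 3*X*Y**2 - 2*X*Y*Z + X*Z**2 - Y**2*Z - 2*Y*Z**2 + 3*Z**3.
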